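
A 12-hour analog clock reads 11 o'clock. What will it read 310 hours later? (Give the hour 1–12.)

Dividing 310 by 12 gives quotient 25 and remainder 10.
11 + 10 → 9 on a 12-hour dial.

9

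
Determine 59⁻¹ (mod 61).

30

59·30 = 1770 = 29·61 + 1, so 59⁻¹ ≡ 30 (mod 61).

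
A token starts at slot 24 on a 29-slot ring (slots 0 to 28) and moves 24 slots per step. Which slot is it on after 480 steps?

2

480·24 = 11520.
11520 − 397·29 = 7, so 11520 ≡ 7 (mod 29).
(24 + 7) mod 29 = 2.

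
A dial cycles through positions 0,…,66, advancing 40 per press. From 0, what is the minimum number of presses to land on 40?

40⁻¹ ≡ 62 (mod 67) because 40·62 = 2480 = 37·67 + 1.
Multiplying both sides by 62: x ≡ 62·40 = 2480 ≡ 1 (mod 67).
Check: 40·1 = 40 = 0·67 + 40.

1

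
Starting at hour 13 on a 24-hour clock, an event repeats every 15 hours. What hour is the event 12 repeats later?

1

12·15 = 180.
180 = 7·24 + 12, so 180 mod 24 = 12.
(13 + 12) mod 24 = 1.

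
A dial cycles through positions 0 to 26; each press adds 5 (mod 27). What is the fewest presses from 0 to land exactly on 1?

5·11 = 55 = 2·27 + 1, so 5⁻¹ ≡ 11 (mod 27).

11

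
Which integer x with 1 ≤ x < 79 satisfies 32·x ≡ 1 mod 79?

79 = 2·32 + 15
32 = 2·15 + 2
15 = 7·2 + 1
2 = 2·1 + 0
Back-substituting gives 32·42 ≡ 1 (mod 79).

42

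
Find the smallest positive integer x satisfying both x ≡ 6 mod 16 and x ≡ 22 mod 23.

x ≡ 6 (mod 16) gives x ∈ {6, 22}.
The first of these with x mod 23 = 22 is 22.

22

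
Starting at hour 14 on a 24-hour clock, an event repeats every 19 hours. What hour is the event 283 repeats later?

15

283·19 = 5377.
5377 − 224·24 = 1, so 5377 ≡ 1 (mod 24).
(14 + 1) mod 24 = 15.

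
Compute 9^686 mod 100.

41

Square-and-reduce mod 100: 9^1≡9, 9^2≡81, 9^4≡61, 9^8≡21, 9^16≡41, 9^32≡81, 9^64≡61, 9^128≡21, 9^256≡41, 9^512≡81.
Since 686 = 2 + 4 + 8 + 32 + 128 + 512 in binary, 9^686 ≡ 81·61·21·81·21·81 ≡ 41 (mod 100).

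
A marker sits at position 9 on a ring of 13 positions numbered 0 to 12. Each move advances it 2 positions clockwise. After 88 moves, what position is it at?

88·2 = 176.
176 = 13·13 + 7, so 176 mod 13 = 7.
(9 + 7) mod 13 = 3.

3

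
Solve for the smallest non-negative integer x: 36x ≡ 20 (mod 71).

40

The inverse of 36 mod 71 is 2 (since 36·2 = 72 ≡ 1).
Multiplying both sides by 2: x ≡ 2·20 = 40 ≡ 40 (mod 71).
Check: 36·40 = 1440 = 20·71 + 20.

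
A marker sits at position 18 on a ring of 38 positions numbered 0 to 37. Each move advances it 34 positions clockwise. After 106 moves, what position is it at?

106·34 = 3604.
3604 mod 38 = 32 (since 94·38 = 3572).
(18 + 32) mod 38 = 12.

12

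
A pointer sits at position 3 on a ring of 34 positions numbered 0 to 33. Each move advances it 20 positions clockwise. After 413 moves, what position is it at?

1

413·20 = 8260.
8260 − 242·34 = 32, so 8260 ≡ 32 (mod 34).
(3 + 32) mod 34 = 1.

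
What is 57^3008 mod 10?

1

Last digits of 7^n: 7, 9, 3, 1 (period 4).
3008 leaves remainder 0 on division by 4, so 57^3008 ends in 1.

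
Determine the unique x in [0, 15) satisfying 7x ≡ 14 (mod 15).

2

The inverse of 7 mod 15 is 13 (since 7·13 = 91 ≡ 1).
Multiplying both sides by 13: x ≡ 13·14 = 182 ≡ 2 (mod 15).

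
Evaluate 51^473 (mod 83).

Successive squares of 51 mod 83: 51^1≡51, 51^2≡28, 51^4≡37, 51^8≡41, 51^16≡21, 51^32≡26, 51^64≡12, 51^128≡61, 51^256≡69.
Since 473 = 1 + 8 + 16 + 64 + 128 + 256 in binary, 51^473 ≡ 51·41·21·12·61·69 ≡ 10 (mod 83).

10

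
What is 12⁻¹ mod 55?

55 = 4·12 + 7
12 = 1·7 + 5
7 = 1·5 + 2
5 = 2·2 + 1
2 = 2·1 + 0
Back-substituting gives 12·23 ≡ 1 (mod 55).

23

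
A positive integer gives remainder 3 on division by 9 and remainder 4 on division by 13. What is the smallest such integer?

Since 13·7 ≡ 1 (mod 9), take x = 4 + 13·((3−4)·7 mod 9) = 4 + 13·2 = 30.
Check: 30 mod 9 = 3, 30 mod 13 = 4.

30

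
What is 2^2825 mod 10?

2

Last digits of 2^n: 2, 4, 8, 6 (period 4).
2825 leaves remainder 1 on division by 4, so 2^2825 ends in 2.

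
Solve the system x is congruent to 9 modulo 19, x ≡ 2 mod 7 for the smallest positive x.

9

Since 7·11 ≡ 1 (mod 19), take x = 2 + 7·((9−2)·11 mod 19) = 2 + 7·1 = 9.
Check: 9 mod 19 = 9, 9 mod 7 = 2.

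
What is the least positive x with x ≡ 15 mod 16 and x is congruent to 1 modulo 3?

31

x ≡ 1 (mod 3) gives x ∈ {1, 4, 7, 10, 13, 16, 19, 22, …}.
The first of these with x mod 16 = 15 is 31.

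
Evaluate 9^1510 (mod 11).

Square-and-reduce mod 11: 9^1≡9, 9^2≡4, 9^4≡5, 9^8≡3, 9^16≡9, 9^32≡4, 9^64≡5, 9^128≡3, 9^256≡9, 9^512≡4, 9^1024≡5.
1510 = 2 + 4 + 32 + 64 + 128 + 256 + 1024, so 9^1510 ≡ 4·5·4·5·3·9·5 ≡ 1 (mod 11).

1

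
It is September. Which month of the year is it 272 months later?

May

272 − 22·12 = 8, so 272 ≡ 8 (mod 12).
September + 8 months → May.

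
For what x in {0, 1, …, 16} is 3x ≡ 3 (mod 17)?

The inverse of 3 mod 17 is 6 (since 3·6 = 18 ≡ 1).
Multiplying both sides by 6: x ≡ 6·3 = 18 ≡ 1 (mod 17).

1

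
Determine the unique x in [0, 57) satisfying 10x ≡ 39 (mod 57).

21

10⁻¹ ≡ 40 (mod 57) because 10·40 = 400 = 7·57 + 1.
Multiplying both sides by 40: x ≡ 40·39 = 1560 ≡ 21 (mod 57).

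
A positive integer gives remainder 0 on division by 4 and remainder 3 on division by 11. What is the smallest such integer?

Since 11·3 ≡ 1 (mod 4), take x = 3 + 11·((0−3)·3 mod 4) = 3 + 11·3 = 36.
Check: 36 mod 4 = 0, 36 mod 11 = 3.

36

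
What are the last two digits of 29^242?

Square-and-reduce mod 100: 29^1≡29, 29^2≡41, 29^4≡81, 29^8≡61, 29^16≡21, 29^32≡41, 29^64≡81, 29^128≡61.
242 = 2 + 16 + 32 + 64 + 128, so 29^242 ≡ 41·21·41·81·61 ≡ 41 (mod 100).

41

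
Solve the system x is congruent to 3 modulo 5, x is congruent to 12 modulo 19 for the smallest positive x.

x ≡ 3 (mod 5) gives x ∈ {3, 8, 13, 18, 23, 28, 33, 38, …}.
The first of these with x mod 19 = 12 is 88.

88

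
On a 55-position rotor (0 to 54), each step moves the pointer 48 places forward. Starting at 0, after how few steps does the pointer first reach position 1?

The inverse of 48 mod 55 is 47 (since 48·47 = 2256 ≡ 1).
Multiplying both sides by 47: x ≡ 47·1 = 47 ≡ 47 (mod 55).

47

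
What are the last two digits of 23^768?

Successive squares of 23 mod 100: 23^1≡23, 23^2≡29, 23^4≡41, 23^8≡81, 23^16≡61, 23^32≡21, 23^64≡41, 23^128≡81, 23^256≡61, 23^512≡21.
768 = 256 + 512, so 23^768 ≡ 61·21 ≡ 81 (mod 100).

81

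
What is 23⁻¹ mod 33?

33 = 1·23 + 10
23 = 2·10 + 3
10 = 3·3 + 1
3 = 3·1 + 0
Back-substituting gives 23·23 ≡ 1 (mod 33).

23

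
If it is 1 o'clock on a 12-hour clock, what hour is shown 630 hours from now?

7

630 − 52·12 = 6, so 630 ≡ 6 (mod 12).
1 + 6 → 7 on a 12-hour dial.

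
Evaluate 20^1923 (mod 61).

9

Successive squares of 20 mod 61: 20^1≡20, 20^2≡34, 20^4≡58, 20^8≡9, 20^16≡20, 20^32≡34, 20^64≡58, 20^128≡9, 20^256≡20, 20^512≡34, 20^1024≡58.
Since 1923 = 1 + 2 + 128 + 256 + 512 + 1024 in binary, 20^1923 ≡ 20·34·9·20·34·58 ≡ 9 (mod 61).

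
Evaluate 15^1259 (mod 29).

2

By repeated squaring mod 29: 15^1≡15, 15^2≡22, 15^4≡20, 15^8≡23, 15^16≡7, 15^32≡20, 15^64≡23, 15^128≡7, 15^256≡20, 15^512≡23, 15^1024≡7.
Since 1259 = 1 + 2 + 8 + 32 + 64 + 128 + 1024 in binary, 15^1259 ≡ 15·22·23·20·23·7·7 ≡ 2 (mod 29).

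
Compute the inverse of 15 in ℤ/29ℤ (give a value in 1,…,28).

2

15·2 = 30 = 1·29 + 1, so 15⁻¹ ≡ 2 (mod 29).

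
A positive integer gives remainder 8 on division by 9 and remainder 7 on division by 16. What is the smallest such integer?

71

Since 16·4 ≡ 1 (mod 9), take x = 7 + 16·((8−7)·4 mod 9) = 7 + 16·4 = 71.
Check: 71 mod 9 = 8, 71 mod 16 = 7.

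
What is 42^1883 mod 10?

The units digit of 42^n cycles with period 4: 2, 4, 8, 6, …
1883 leaves remainder 3 on division by 4, so 42^1883 ends in 8.

8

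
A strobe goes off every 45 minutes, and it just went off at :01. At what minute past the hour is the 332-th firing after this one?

1

332·45 = 14940.
14940 mod 60 = 0 (since 249·60 = 14940).
(1 + 0) mod 60 = 1.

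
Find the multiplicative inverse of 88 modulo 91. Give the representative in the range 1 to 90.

88·30 = 2640 = 29·91 + 1, so 88⁻¹ ≡ 30 (mod 91).

30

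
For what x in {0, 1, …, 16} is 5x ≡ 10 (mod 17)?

The inverse of 5 mod 17 is 7 (since 5·7 = 35 ≡ 1).
Multiplying both sides by 7: x ≡ 7·10 = 70 ≡ 2 (mod 17).
Check: 5·2 = 10 = 0·17 + 10.

2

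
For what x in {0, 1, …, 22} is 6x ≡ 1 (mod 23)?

The inverse of 6 mod 23 is 4 (since 6·4 = 24 ≡ 1).
So x ≡ 4·1 = 4 ≡ 4 (mod 23).

4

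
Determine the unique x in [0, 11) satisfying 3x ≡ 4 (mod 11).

The inverse of 3 mod 11 is 4 (since 3·4 = 12 ≡ 1).
Multiplying both sides by 4: x ≡ 4·4 = 16 ≡ 5 (mod 11).

5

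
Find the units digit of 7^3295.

3

Last digits of 7^n: 7, 9, 3, 1 (period 4).
3295 mod 4 = 3, so the last digit matches 7^3 = 3.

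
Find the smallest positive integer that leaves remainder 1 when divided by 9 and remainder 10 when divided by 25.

10

x ≡ 1 (mod 9) gives x ∈ {1, 10}.
The first of these with x mod 25 = 10 is 10.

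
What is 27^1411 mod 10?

3

Last digits of 7^n: 7, 9, 3, 1 (period 4).
1411 mod 4 = 3, so the last digit matches 7^3 = 3.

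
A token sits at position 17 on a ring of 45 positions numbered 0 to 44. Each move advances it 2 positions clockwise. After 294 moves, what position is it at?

20

294·2 = 588.
588 mod 45 = 3 (since 13·45 = 585).
(17 + 3) mod 45 = 20.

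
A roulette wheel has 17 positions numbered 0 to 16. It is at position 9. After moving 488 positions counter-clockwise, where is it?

14

488 − 28·17 = 12, so 488 ≡ 12 (mod 17).
(9 − 12) mod 17 = 14.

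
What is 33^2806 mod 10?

9

The units digit of 33^n cycles with period 4: 3, 9, 7, 1, …
2806 leaves remainder 2 on division by 4, so 33^2806 ends in 9.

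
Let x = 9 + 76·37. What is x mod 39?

13

76·37 = 2812.
2812 − 72·39 = 4, so 2812 ≡ 4 (mod 39).
(9 + 4) mod 39 = 13.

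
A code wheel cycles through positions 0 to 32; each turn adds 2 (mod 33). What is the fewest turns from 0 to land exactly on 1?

33 = 16·2 + 1
2 = 2·1 + 0
Back-substituting gives 2·17 ≡ 1 (mod 33).

17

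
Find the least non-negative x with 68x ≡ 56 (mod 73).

The inverse of 68 mod 73 is 29 (since 68·29 = 1972 ≡ 1).
So x ≡ 29·56 = 1624 ≡ 18 (mod 73).

18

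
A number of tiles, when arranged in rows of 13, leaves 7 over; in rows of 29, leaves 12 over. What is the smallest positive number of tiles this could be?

215

x ≡ 7 (mod 13) gives x ∈ {7, 20, 33, 46, 59, 72, 85, 98, …}.
The first of these with x mod 29 = 12 is 215.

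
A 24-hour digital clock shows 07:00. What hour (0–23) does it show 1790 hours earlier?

17

1790 = 74·24 + 14, so 1790 mod 24 = 14.
(7 − 14) mod 24 = 17.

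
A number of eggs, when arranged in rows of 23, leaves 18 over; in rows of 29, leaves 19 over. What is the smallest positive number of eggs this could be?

Since 29·4 ≡ 1 (mod 23), take x = 19 + 29·((18−19)·4 mod 23) = 19 + 29·19 = 570.
Check: 570 mod 23 = 18, 570 mod 29 = 19.

570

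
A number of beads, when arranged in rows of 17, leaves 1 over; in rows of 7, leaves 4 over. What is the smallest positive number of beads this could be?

Since 7·5 ≡ 1 (mod 17), take x = 4 + 7·((1−4)·5 mod 17) = 4 + 7·2 = 18.
Check: 18 mod 17 = 1, 18 mod 7 = 4.

18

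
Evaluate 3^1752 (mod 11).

Square-and-reduce mod 11: 3^1≡3, 3^2≡9, 3^4≡4, 3^8≡5, 3^16≡3, 3^32≡9, 3^64≡4, 3^128≡5, 3^256≡3, 3^512≡9, 3^1024≡4.
Since 1752 = 8 + 16 + 64 + 128 + 512 + 1024 in binary, 3^1752 ≡ 5·3·4·5·9·4 ≡ 9 (mod 11).

9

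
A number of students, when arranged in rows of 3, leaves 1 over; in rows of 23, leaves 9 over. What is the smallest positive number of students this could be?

55

Since 23·2 ≡ 1 (mod 3), take x = 9 + 23·((1−9)·2 mod 3) = 9 + 23·2 = 55.
Check: 55 mod 3 = 1, 55 mod 23 = 9.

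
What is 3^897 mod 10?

Powers of 3 mod 10 repeat with period 4: 3, 9, 7, 1.
897 mod 4 = 1, so the last digit matches 3^1 = 3.

3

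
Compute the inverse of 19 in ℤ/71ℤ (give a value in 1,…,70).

71 = 3·19 + 14
19 = 1·14 + 5
14 = 2·5 + 4
5 = 1·4 + 1
4 = 4·1 + 0
Back-substituting gives 19·15 ≡ 1 (mod 71).

15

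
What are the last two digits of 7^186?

49

Successive squares of 7 mod 100: 7^1≡7, 7^2≡49, 7^4≡1, 7^8≡1, 7^16≡1, 7^32≡1, 7^64≡1, 7^128≡1.
186 = 2 + 8 + 16 + 32 + 128, so 7^186 ≡ 49·1·1·1·1 ≡ 49 (mod 100).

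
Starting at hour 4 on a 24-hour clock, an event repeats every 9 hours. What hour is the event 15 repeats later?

19

15·9 = 135.
135 mod 24 = 15 (since 5·24 = 120).
(4 + 15) mod 24 = 19.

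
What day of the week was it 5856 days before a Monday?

Thursday

5856 mod 7 = 4 (since 836·7 = 5852).
Monday − 4 days → Thursday.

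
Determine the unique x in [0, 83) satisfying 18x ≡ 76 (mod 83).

78

18⁻¹ ≡ 60 (mod 83) because 18·60 = 1080 = 13·83 + 1.
So x ≡ 60·76 = 4560 ≡ 78 (mod 83).
Check: 18·78 = 1404 = 16·83 + 76.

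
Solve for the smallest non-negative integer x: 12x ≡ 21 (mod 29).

12⁻¹ ≡ 17 (mod 29) because 12·17 = 204 = 7·29 + 1.
So x ≡ 17·21 = 357 ≡ 9 (mod 29).

9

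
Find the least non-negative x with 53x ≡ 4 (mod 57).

The inverse of 53 mod 57 is 14 (since 53·14 = 742 ≡ 1).
Multiplying both sides by 14: x ≡ 14·4 = 56 ≡ 56 (mod 57).
Check: 53·56 = 2968 = 52·57 + 4.

56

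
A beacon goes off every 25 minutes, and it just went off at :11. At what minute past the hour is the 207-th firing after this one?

26

207·25 = 5175.
5175 − 86·60 = 15, so 5175 ≡ 15 (mod 60).
(11 + 15) mod 60 = 26.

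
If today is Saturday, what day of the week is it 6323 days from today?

Monday

6323 − 903·7 = 2, so 6323 ≡ 2 (mod 7).
Saturday + 2 days → Monday.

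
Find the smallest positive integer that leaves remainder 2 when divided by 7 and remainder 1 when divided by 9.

x ≡ 2 (mod 7) gives x ∈ {2, 9, 16, 23, 30, 37}.
The first of these with x mod 9 = 1 is 37.

37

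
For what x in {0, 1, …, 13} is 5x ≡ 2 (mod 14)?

6

5⁻¹ ≡ 3 (mod 14) because 5·3 = 15 = 1·14 + 1.
So x ≡ 3·2 = 6 ≡ 6 (mod 14).
Check: 5·6 = 30 = 2·14 + 2.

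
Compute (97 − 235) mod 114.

90

235 − 2·114 = 7, so 235 ≡ 7 (mod 114).
(97 − 7) mod 114 = 90.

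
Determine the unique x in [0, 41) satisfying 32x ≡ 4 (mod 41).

The inverse of 32 mod 41 is 9 (since 32·9 = 288 ≡ 1).
Multiplying both sides by 9: x ≡ 9·4 = 36 ≡ 36 (mod 41).

36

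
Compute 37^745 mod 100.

Square-and-reduce mod 100: 37^1≡37, 37^2≡69, 37^4≡61, 37^8≡21, 37^16≡41, 37^32≡81, 37^64≡61, 37^128≡21, 37^256≡41, 37^512≡81.
745 = 1 + 8 + 32 + 64 + 128 + 512, so 37^745 ≡ 37·21·81·61·21·81 ≡ 57 (mod 100).

57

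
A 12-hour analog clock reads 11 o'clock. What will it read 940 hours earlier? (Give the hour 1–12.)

940 mod 12 = 4 (since 78·12 = 936).
11 − 4 → 7 on a 12-hour dial.

7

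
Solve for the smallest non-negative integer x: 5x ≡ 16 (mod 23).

5⁻¹ ≡ 14 (mod 23) because 5·14 = 70 = 3·23 + 1.
Multiplying both sides by 14: x ≡ 14·16 = 224 ≡ 17 (mod 23).

17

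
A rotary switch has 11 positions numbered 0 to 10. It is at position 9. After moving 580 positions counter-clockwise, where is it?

1

580 − 52·11 = 8, so 580 ≡ 8 (mod 11).
(9 − 8) mod 11 = 1.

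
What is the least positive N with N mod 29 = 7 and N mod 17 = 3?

Since 17·12 ≡ 1 (mod 29), take x = 3 + 17·((7−3)·12 mod 29) = 3 + 17·19 = 326.
Check: 326 mod 29 = 7, 326 mod 17 = 3.

326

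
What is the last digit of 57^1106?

9

Powers of 7 mod 10 repeat with period 4: 7, 9, 3, 1.
1106 leaves remainder 2 on division by 4, so 57^1106 ends in 9.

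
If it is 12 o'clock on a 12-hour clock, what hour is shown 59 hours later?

59 mod 12 = 11 (since 4·12 = 48).
12 + 11 → 11 on a 12-hour dial.

11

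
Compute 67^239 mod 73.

By repeated squaring mod 73: 67^1≡67, 67^2≡36, 67^4≡55, 67^8≡32, 67^16≡2, 67^32≡4, 67^64≡16, 67^128≡37.
Since 239 = 1 + 2 + 4 + 8 + 32 + 64 + 128 in binary, 67^239 ≡ 67·36·55·32·4·16·37 ≡ 38 (mod 73).

38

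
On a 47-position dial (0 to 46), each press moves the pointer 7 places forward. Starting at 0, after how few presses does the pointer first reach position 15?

The inverse of 7 mod 47 is 27 (since 7·27 = 189 ≡ 1).
So x ≡ 27·15 = 405 ≡ 29 (mod 47).

29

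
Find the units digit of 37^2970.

9

The units digit of 37^n cycles with period 4: 7, 9, 3, 1, …
2970 mod 4 = 2, so the last digit matches 7^2 = 9.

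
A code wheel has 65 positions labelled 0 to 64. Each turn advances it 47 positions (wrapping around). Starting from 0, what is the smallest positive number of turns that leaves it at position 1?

18

47·18 = 846 = 13·65 + 1, so 47⁻¹ ≡ 18 (mod 65).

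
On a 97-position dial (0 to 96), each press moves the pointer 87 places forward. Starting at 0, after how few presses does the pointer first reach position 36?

The inverse of 87 mod 97 is 29 (since 87·29 = 2523 ≡ 1).
Multiplying both sides by 29: x ≡ 29·36 = 1044 ≡ 74 (mod 97).
Check: 87·74 = 6438 = 66·97 + 36.

74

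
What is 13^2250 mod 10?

9

Last digits of 3^n: 3, 9, 7, 1 (period 4).
2250 mod 4 = 2, so the last digit matches 3^2 = 9.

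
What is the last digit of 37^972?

1

Last digits of 7^n: 7, 9, 3, 1 (period 4).
972 mod 4 = 0, so the last digit matches 7^4 = 1.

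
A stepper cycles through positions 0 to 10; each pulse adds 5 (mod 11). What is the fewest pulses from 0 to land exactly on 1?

11 = 2·5 + 1
5 = 5·1 + 0
Back-substituting gives 5·9 ≡ 1 (mod 11).

9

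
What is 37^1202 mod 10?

Last digits of 7^n: 7, 9, 3, 1 (period 4).
1202 leaves remainder 2 on division by 4, so 37^1202 ends in 9.

9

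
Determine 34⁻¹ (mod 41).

35

34·35 = 1190 = 29·41 + 1, so 34⁻¹ ≡ 35 (mod 41).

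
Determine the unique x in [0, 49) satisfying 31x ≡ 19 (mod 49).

31⁻¹ ≡ 19 (mod 49) because 31·19 = 589 = 12·49 + 1.
Multiplying both sides by 19: x ≡ 19·19 = 361 ≡ 18 (mod 49).

18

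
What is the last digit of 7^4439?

3

Last digits of 7^n: 7, 9, 3, 1 (period 4).
4439 mod 4 = 3, so the last digit matches 7^3 = 3.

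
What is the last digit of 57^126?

Last digits of 7^n: 7, 9, 3, 1 (period 4).
126 mod 4 = 2, so the last digit matches 7^2 = 9.

9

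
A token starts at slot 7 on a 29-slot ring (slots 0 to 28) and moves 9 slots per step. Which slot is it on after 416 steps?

10

416·9 = 3744.
Dividing 3744 by 29 gives quotient 129 and remainder 3.
(7 + 3) mod 29 = 10.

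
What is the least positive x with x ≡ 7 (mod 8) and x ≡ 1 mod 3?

Since 3·3 ≡ 1 (mod 8), take x = 1 + 3·((7−1)·3 mod 8) = 1 + 3·2 = 7.
Check: 7 mod 8 = 7, 7 mod 3 = 1.

7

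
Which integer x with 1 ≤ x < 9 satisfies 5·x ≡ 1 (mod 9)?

9 = 1·5 + 4
5 = 1·4 + 1
4 = 4·1 + 0
Back-substituting gives 5·2 ≡ 1 (mod 9).

2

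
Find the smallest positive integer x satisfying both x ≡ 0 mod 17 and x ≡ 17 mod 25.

17

Since 25·15 ≡ 1 (mod 17), take x = 17 + 25·((0−17)·15 mod 17) = 17 + 25·0 = 17.
Check: 17 mod 17 = 0, 17 mod 25 = 17.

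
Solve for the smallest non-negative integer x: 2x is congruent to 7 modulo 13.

2⁻¹ ≡ 7 (mod 13) because 2·7 = 14 = 1·13 + 1.
Multiplying both sides by 7: x ≡ 7·7 = 49 ≡ 10 (mod 13).

10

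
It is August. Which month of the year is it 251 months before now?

Dividing 251 by 12 gives quotient 20 and remainder 11.
August − 11 months → September.

September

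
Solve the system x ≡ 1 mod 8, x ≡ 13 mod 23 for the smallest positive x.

x ≡ 1 (mod 8) gives x ∈ {1, 9, 17, 25, 33, 41, 49, 57, …}.
The first of these with x mod 23 = 13 is 105.

105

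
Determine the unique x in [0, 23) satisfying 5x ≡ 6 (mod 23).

The inverse of 5 mod 23 is 14 (since 5·14 = 70 ≡ 1).
So x ≡ 14·6 = 84 ≡ 15 (mod 23).

15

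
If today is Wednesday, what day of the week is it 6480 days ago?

Friday

Dividing 6480 by 7 gives quotient 925 and remainder 5.
Wednesday − 5 days → Friday.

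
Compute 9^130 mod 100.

1

By repeated squaring mod 100: 9^1≡9, 9^2≡81, 9^4≡61, 9^8≡21, 9^16≡41, 9^32≡81, 9^64≡61, 9^128≡21.
Since 130 = 2 + 128 in binary, 9^130 ≡ 81·21 ≡ 1 (mod 100).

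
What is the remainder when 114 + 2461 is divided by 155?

95

2461 − 15·155 = 136, so 2461 ≡ 136 (mod 155).
(114 + 136) mod 155 = 95.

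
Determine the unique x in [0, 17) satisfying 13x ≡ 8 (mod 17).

The inverse of 13 mod 17 is 4 (since 13·4 = 52 ≡ 1).
Multiplying both sides by 4: x ≡ 4·8 = 32 ≡ 15 (mod 17).

15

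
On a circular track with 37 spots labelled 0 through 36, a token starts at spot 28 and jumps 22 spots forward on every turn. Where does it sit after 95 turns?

9

95·22 = 2090.
2090 = 56·37 + 18, so 2090 mod 37 = 18.
(28 + 18) mod 37 = 9.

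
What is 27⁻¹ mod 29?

14

27·14 = 378 = 13·29 + 1, so 27⁻¹ ≡ 14 (mod 29).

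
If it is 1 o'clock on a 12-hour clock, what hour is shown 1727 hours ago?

2

1727 mod 12 = 11 (since 143·12 = 1716).
1 − 11 → 2 on a 12-hour dial.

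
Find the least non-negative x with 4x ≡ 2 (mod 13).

7

4⁻¹ ≡ 10 (mod 13) because 4·10 = 40 = 3·13 + 1.
Multiplying both sides by 10: x ≡ 10·2 = 20 ≡ 7 (mod 13).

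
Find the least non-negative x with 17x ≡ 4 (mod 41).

34

17⁻¹ ≡ 29 (mod 41) because 17·29 = 493 = 12·41 + 1.
So x ≡ 29·4 = 116 ≡ 34 (mod 41).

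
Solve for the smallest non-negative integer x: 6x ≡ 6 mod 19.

6⁻¹ ≡ 16 (mod 19) because 6·16 = 96 = 5·19 + 1.
So x ≡ 16·6 = 96 ≡ 1 (mod 19).
Check: 6·1 = 6 = 0·19 + 6.

1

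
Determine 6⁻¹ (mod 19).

16

6·16 = 96 = 5·19 + 1, so 6⁻¹ ≡ 16 (mod 19).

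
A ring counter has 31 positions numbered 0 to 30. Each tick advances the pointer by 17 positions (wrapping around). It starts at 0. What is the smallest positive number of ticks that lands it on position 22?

25

17⁻¹ ≡ 11 (mod 31) because 17·11 = 187 = 6·31 + 1.
So x ≡ 11·22 = 242 ≡ 25 (mod 31).
Check: 17·25 = 425 = 13·31 + 22.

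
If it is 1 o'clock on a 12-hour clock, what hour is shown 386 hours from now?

3

386 mod 12 = 2 (since 32·12 = 384).
1 + 2 → 3 on a 12-hour dial.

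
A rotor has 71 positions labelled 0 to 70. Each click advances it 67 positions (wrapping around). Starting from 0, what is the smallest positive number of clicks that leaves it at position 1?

53

71 = 1·67 + 4
67 = 16·4 + 3
4 = 1·3 + 1
3 = 3·1 + 0
Back-substituting gives 67·53 ≡ 1 (mod 71).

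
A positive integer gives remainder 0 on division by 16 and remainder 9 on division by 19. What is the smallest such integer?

Since 19·11 ≡ 1 (mod 16), take x = 9 + 19·((0−9)·11 mod 16) = 9 + 19·13 = 256.
Check: 256 mod 16 = 0, 256 mod 19 = 9.

256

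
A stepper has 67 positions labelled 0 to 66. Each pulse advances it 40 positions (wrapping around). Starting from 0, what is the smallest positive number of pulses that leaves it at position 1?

62

40·62 = 2480 = 37·67 + 1, so 40⁻¹ ≡ 62 (mod 67).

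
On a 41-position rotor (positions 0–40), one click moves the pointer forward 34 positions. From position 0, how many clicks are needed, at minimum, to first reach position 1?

35

41 = 1·34 + 7
34 = 4·7 + 6
7 = 1·6 + 1
6 = 6·1 + 0
Back-substituting gives 34·35 ≡ 1 (mod 41).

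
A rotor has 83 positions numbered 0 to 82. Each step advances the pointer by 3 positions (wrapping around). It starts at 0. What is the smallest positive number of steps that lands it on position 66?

22

The inverse of 3 mod 83 is 28 (since 3·28 = 84 ≡ 1).
Multiplying both sides by 28: x ≡ 28·66 = 1848 ≡ 22 (mod 83).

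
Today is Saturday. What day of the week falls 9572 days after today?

9572 = 1367·7 + 3, so 9572 mod 7 = 3.
Saturday + 3 days → Tuesday.

Tuesday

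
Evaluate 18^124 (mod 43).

15

Square-and-reduce mod 43: 18^1≡18, 18^2≡23, 18^4≡13, 18^8≡40, 18^16≡9, 18^32≡38, 18^64≡25.
124 = 4 + 8 + 16 + 32 + 64, so 18^124 ≡ 13·40·9·38·25 ≡ 15 (mod 43).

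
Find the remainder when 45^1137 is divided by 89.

Successive squares of 45 mod 89: 45^1≡45, 45^2≡67, 45^4≡39, 45^8≡8, 45^16≡64, 45^32≡2, 45^64≡4, 45^128≡16, 45^256≡78, 45^512≡32, 45^1024≡45.
Since 1137 = 1 + 16 + 32 + 64 + 1024 in binary, 45^1137 ≡ 45·64·2·4·45 ≡ 39 (mod 89).

39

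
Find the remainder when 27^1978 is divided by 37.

10

By repeated squaring mod 37: 27^1≡27, 27^2≡26, 27^4≡10, 27^8≡26, 27^16≡10, 27^32≡26, 27^64≡10, 27^128≡26, 27^256≡10, 27^512≡26, 27^1024≡10.
1978 = 2 + 8 + 16 + 32 + 128 + 256 + 512 + 1024, so 27^1978 ≡ 26·26·10·26·26·10·26·10 ≡ 10 (mod 37).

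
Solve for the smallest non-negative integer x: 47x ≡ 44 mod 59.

The inverse of 47 mod 59 is 54 (since 47·54 = 2538 ≡ 1).
Multiplying both sides by 54: x ≡ 54·44 = 2376 ≡ 16 (mod 59).
Check: 47·16 = 752 = 12·59 + 44.

16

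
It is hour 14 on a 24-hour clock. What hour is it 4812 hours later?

2

4812 − 200·24 = 12, so 4812 ≡ 12 (mod 24).
(14 + 12) mod 24 = 2.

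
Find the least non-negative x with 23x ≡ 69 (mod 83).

3

The inverse of 23 mod 83 is 65 (since 23·65 = 1495 ≡ 1).
So x ≡ 65·69 = 4485 ≡ 3 (mod 83).
Check: 23·3 = 69 = 0·83 + 69.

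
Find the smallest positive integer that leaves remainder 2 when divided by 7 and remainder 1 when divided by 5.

x ≡ 1 (mod 5) gives x ∈ {1, 6, 11, 16}.
The first of these with x mod 7 = 2 is 16.

16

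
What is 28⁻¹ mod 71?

71 = 2·28 + 15
28 = 1·15 + 13
15 = 1·13 + 2
13 = 6·2 + 1
2 = 2·1 + 0
Back-substituting gives 28·33 ≡ 1 (mod 71).

33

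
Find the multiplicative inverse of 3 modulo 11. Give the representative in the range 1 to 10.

3·4 = 12 = 1·11 + 1, so 3⁻¹ ≡ 4 (mod 11).

4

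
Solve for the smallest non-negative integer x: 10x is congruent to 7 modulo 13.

2

The inverse of 10 mod 13 is 4 (since 10·4 = 40 ≡ 1).
So x ≡ 4·7 = 28 ≡ 2 (mod 13).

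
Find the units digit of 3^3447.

Last digits of 3^n: 3, 9, 7, 1 (period 4).
3447 leaves remainder 3 on division by 4, so 3^3447 ends in 7.

7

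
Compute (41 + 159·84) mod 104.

85

159·84 = 13356.
13356 mod 104 = 44 (since 128·104 = 13312).
(41 + 44) mod 104 = 85.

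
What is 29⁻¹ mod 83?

83 = 2·29 + 25
29 = 1·25 + 4
25 = 6·4 + 1
4 = 4·1 + 0
Back-substituting gives 29·63 ≡ 1 (mod 83).

63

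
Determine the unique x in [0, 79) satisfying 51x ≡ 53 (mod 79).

The inverse of 51 mod 79 is 31 (since 51·31 = 1581 ≡ 1).
So x ≡ 31·53 = 1643 ≡ 63 (mod 79).

63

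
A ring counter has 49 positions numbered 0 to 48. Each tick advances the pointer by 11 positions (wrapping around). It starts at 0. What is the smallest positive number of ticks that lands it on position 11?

The inverse of 11 mod 49 is 9 (since 11·9 = 99 ≡ 1).
So x ≡ 9·11 = 99 ≡ 1 (mod 49).
Check: 11·1 = 11 = 0·49 + 11.

1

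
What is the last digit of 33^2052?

1

Last digits of 3^n: 3, 9, 7, 1 (period 4).
2052 leaves remainder 0 on division by 4, so 33^2052 ends in 1.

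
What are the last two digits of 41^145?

01

Square-and-reduce mod 100: 41^1≡41, 41^2≡81, 41^4≡61, 41^8≡21, 41^16≡41, 41^32≡81, 41^64≡61, 41^128≡21.
145 = 1 + 16 + 128, so 41^145 ≡ 41·41·21 ≡ 1 (mod 100).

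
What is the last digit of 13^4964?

The units digit of 13^n cycles with period 4: 3, 9, 7, 1, …
4964 leaves remainder 0 on division by 4, so 13^4964 ends in 1.

1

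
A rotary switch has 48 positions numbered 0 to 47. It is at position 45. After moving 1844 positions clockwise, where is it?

1844 − 38·48 = 20, so 1844 ≡ 20 (mod 48).
(45 + 20) mod 48 = 17.

17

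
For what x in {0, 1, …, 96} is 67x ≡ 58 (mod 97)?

67⁻¹ ≡ 42 (mod 97) because 67·42 = 2814 = 29·97 + 1.
So x ≡ 42·58 = 2436 ≡ 11 (mod 97).

11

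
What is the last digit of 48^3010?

Last digits of 8^n: 8, 4, 2, 6 (period 4).
3010 mod 4 = 2, so the last digit matches 8^2 = 4.

4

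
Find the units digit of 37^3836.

1

Powers of 7 mod 10 repeat with period 4: 7, 9, 3, 1.
3836 leaves remainder 0 on division by 4, so 37^3836 ends in 1.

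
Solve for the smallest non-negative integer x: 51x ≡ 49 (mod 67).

The inverse of 51 mod 67 is 46 (since 51·46 = 2346 ≡ 1).
So x ≡ 46·49 = 2254 ≡ 43 (mod 67).

43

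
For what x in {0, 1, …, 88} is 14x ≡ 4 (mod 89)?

13

14⁻¹ ≡ 70 (mod 89) because 14·70 = 980 = 11·89 + 1.
So x ≡ 70·4 = 280 ≡ 13 (mod 89).
Check: 14·13 = 182 = 2·89 + 4.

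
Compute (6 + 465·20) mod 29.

26

465·20 = 9300.
9300 = 320·29 + 20, so 9300 mod 29 = 20.
(6 + 20) mod 29 = 26.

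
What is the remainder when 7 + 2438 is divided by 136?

133

2438 mod 136 = 126 (since 17·136 = 2312).
(7 + 126) mod 136 = 133.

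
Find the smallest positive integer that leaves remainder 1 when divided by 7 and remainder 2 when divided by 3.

x ≡ 2 (mod 3) gives x ∈ {2, 5, 8}.
The first of these with x mod 7 = 1 is 8.

8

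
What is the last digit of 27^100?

Last digits of 7^n: 7, 9, 3, 1 (period 4).
100 mod 4 = 0, so the last digit matches 7^4 = 1.

1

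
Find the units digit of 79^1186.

Last digits of 9^n: 9, 1 (period 2).
1186 mod 2 = 0, so the last digit matches 9^2 = 1.

1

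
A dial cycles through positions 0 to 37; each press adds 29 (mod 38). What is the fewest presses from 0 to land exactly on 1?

21

29·21 = 609 = 16·38 + 1, so 29⁻¹ ≡ 21 (mod 38).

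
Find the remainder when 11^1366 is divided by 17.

By repeated squaring mod 17: 11^1≡11, 11^2≡2, 11^4≡4, 11^8≡16, 11^16≡1, 11^32≡1, 11^64≡1, 11^128≡1, 11^256≡1, 11^512≡1, 11^1024≡1.
Since 1366 = 2 + 4 + 16 + 64 + 256 + 1024 in binary, 11^1366 ≡ 2·4·1·1·1·1 ≡ 8 (mod 17).

8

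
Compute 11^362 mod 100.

By repeated squaring mod 100: 11^1≡11, 11^2≡21, 11^4≡41, 11^8≡81, 11^16≡61, 11^32≡21, 11^64≡41, 11^128≡81, 11^256≡61.
362 = 2 + 8 + 32 + 64 + 256, so 11^362 ≡ 21·81·21·41·61 ≡ 21 (mod 100).

21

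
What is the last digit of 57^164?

1

Last digits of 7^n: 7, 9, 3, 1 (period 4).
164 mod 4 = 0, so the last digit matches 7^4 = 1.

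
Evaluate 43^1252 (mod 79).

Successive squares of 43 mod 79: 43^1≡43, 43^2≡32, 43^4≡76, 43^8≡9, 43^16≡2, 43^32≡4, 43^64≡16, 43^128≡19, 43^256≡45, 43^512≡50, 43^1024≡51.
Since 1252 = 4 + 32 + 64 + 128 + 1024 in binary, 43^1252 ≡ 76·4·16·19·51 ≡ 76 (mod 79).

76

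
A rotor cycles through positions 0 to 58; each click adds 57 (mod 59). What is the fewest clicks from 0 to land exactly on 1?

59 = 1·57 + 2
57 = 28·2 + 1
2 = 2·1 + 0
Back-substituting gives 57·29 ≡ 1 (mod 59).

29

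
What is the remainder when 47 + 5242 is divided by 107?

46

Dividing 5242 by 107 gives quotient 48 and remainder 106.
(47 + 106) mod 107 = 46.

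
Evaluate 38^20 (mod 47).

2

By repeated squaring mod 47: 38^1≡38, 38^2≡34, 38^4≡28, 38^8≡32, 38^16≡37.
20 = 4 + 16, so 38^20 ≡ 28·37 ≡ 2 (mod 47).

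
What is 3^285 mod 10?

The units digit of 3^n cycles with period 4: 3, 9, 7, 1, …
285 mod 4 = 1, so the last digit matches 3^1 = 3.

3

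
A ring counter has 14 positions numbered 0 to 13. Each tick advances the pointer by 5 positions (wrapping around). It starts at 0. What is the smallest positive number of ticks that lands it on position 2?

6

The inverse of 5 mod 14 is 3 (since 5·3 = 15 ≡ 1).
Multiplying both sides by 3: x ≡ 3·2 = 6 ≡ 6 (mod 14).
Check: 5·6 = 30 = 2·14 + 2.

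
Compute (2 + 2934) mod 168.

80

2934 = 17·168 + 78, so 2934 mod 168 = 78.
(2 + 78) mod 168 = 80.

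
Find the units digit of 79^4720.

Powers of 9 mod 10 repeat with period 2: 9, 1.
4720 leaves remainder 0 on division by 2, so 79^4720 ends in 1.

1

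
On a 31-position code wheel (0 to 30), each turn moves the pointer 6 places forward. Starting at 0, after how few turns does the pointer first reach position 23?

The inverse of 6 mod 31 is 26 (since 6·26 = 156 ≡ 1).
So x ≡ 26·23 = 598 ≡ 9 (mod 31).

9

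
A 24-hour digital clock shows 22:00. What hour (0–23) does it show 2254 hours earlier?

0

2254 mod 24 = 22 (since 93·24 = 2232).
(22 − 22) mod 24 = 0.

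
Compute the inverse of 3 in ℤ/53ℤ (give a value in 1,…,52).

18

3·18 = 54 = 1·53 + 1, so 3⁻¹ ≡ 18 (mod 53).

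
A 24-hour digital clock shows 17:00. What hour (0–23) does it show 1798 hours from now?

15

1798 − 74·24 = 22, so 1798 ≡ 22 (mod 24).
(17 + 22) mod 24 = 15.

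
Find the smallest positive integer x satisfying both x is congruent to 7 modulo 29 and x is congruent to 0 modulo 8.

152

x ≡ 0 (mod 8) gives x ∈ {0, 8, 16, 24, 32, 40, 48, 56, …}.
The first of these with x mod 29 = 7 is 152.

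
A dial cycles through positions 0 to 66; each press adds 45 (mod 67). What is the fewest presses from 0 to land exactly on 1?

45·3 = 135 = 2·67 + 1, so 45⁻¹ ≡ 3 (mod 67).

3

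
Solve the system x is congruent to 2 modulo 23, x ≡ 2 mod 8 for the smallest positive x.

x ≡ 2 (mod 8) gives x ∈ {2}.
The first of these with x mod 23 = 2 is 2.

2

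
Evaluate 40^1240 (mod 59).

By repeated squaring mod 59: 40^1≡40, 40^2≡7, 40^4≡49, 40^8≡41, 40^16≡29, 40^32≡15, 40^64≡48, 40^128≡3, 40^256≡9, 40^512≡22, 40^1024≡12.
1240 = 8 + 16 + 64 + 128 + 1024, so 40^1240 ≡ 41·29·48·3·12 ≡ 35 (mod 59).

35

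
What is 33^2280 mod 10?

1

Powers of 3 mod 10 repeat with period 4: 3, 9, 7, 1.
2280 leaves remainder 0 on division by 4, so 33^2280 ends in 1.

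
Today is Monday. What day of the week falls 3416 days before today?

Monday

3416 − 488·7 = 0, so 3416 ≡ 0 (mod 7).
Monday − 0 days → Monday.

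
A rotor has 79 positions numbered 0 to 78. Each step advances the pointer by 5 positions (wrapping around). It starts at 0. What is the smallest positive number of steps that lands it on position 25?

5⁻¹ ≡ 16 (mod 79) because 5·16 = 80 = 1·79 + 1.
So x ≡ 16·25 = 400 ≡ 5 (mod 79).

5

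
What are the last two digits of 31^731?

31

Successive squares of 31 mod 100: 31^1≡31, 31^2≡61, 31^4≡21, 31^8≡41, 31^16≡81, 31^32≡61, 31^64≡21, 31^128≡41, 31^256≡81, 31^512≡61.
731 = 1 + 2 + 8 + 16 + 64 + 128 + 512, so 31^731 ≡ 31·61·41·81·21·41·61 ≡ 31 (mod 100).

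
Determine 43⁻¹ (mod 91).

36

43·36 = 1548 = 17·91 + 1, so 43⁻¹ ≡ 36 (mod 91).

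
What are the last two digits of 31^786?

81

Successive squares of 31 mod 100: 31^1≡31, 31^2≡61, 31^4≡21, 31^8≡41, 31^16≡81, 31^32≡61, 31^64≡21, 31^128≡41, 31^256≡81, 31^512≡61.
Since 786 = 2 + 16 + 256 + 512 in binary, 31^786 ≡ 61·81·81·61 ≡ 81 (mod 100).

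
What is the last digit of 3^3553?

Powers of 3 mod 10 repeat with period 4: 3, 9, 7, 1.
3553 mod 4 = 1, so the last digit matches 3^1 = 3.

3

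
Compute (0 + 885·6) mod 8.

885·6 = 5310.
5310 mod 8 = 6 (since 663·8 = 5304).
(0 + 6) mod 8 = 6.

6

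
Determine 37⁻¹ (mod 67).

37·29 = 1073 = 16·67 + 1, so 37⁻¹ ≡ 29 (mod 67).

29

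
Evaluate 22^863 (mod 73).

Successive squares of 22 mod 73: 22^1≡22, 22^2≡46, 22^4≡72, 22^8≡1, 22^16≡1, 22^32≡1, 22^64≡1, 22^128≡1, 22^256≡1, 22^512≡1.
Since 863 = 1 + 2 + 4 + 8 + 16 + 64 + 256 + 512 in binary, 22^863 ≡ 22·46·72·1·1·1·1·1 ≡ 10 (mod 73).

10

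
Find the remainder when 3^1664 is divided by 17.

1

Successive squares of 3 mod 17: 3^1≡3, 3^2≡9, 3^4≡13, 3^8≡16, 3^16≡1, 3^32≡1, 3^64≡1, 3^128≡1, 3^256≡1, 3^512≡1, 3^1024≡1.
Since 1664 = 128 + 512 + 1024 in binary, 3^1664 ≡ 1·1·1 ≡ 1 (mod 17).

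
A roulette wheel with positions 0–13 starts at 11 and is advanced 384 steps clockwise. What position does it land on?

Dividing 384 by 14 gives quotient 27 and remainder 6.
(11 + 6) mod 14 = 3.

3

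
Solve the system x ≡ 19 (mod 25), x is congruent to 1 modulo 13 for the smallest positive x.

Since 13·2 ≡ 1 (mod 25), take x = 1 + 13·((19−1)·2 mod 25) = 1 + 13·11 = 144.
Check: 144 mod 25 = 19, 144 mod 13 = 1.

144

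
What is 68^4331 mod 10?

Last digits of 8^n: 8, 4, 2, 6 (period 4).
4331 leaves remainder 3 on division by 4, so 68^4331 ends in 2.

2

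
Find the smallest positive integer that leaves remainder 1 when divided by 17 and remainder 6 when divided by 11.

Since 11·14 ≡ 1 (mod 17), take x = 6 + 11·((1−6)·14 mod 17) = 6 + 11·15 = 171.
Check: 171 mod 17 = 1, 171 mod 11 = 6.

171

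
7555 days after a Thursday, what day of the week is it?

Saturday

7555 − 1079·7 = 2, so 7555 ≡ 2 (mod 7).
Thursday + 2 days → Saturday.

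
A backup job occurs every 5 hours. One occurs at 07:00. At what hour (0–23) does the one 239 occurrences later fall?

2

239·5 = 1195.
1195 − 49·24 = 19, so 1195 ≡ 19 (mod 24).
(7 + 19) mod 24 = 2.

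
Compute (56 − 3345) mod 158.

3345 = 21·158 + 27, so 3345 mod 158 = 27.
(56 − 27) mod 158 = 29.

29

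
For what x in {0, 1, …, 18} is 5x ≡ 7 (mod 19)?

The inverse of 5 mod 19 is 4 (since 5·4 = 20 ≡ 1).
Multiplying both sides by 4: x ≡ 4·7 = 28 ≡ 9 (mod 19).

9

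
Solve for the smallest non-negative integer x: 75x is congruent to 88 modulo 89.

75⁻¹ ≡ 19 (mod 89) because 75·19 = 1425 = 16·89 + 1.
So x ≡ 19·88 = 1672 ≡ 70 (mod 89).

70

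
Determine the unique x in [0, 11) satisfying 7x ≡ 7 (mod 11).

7⁻¹ ≡ 8 (mod 11) because 7·8 = 56 = 5·11 + 1.
So x ≡ 8·7 = 56 ≡ 1 (mod 11).

1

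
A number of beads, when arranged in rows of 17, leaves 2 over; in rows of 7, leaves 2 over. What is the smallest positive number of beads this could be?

x ≡ 2 (mod 7) gives x ∈ {2}.
The first of these with x mod 17 = 2 is 2.

2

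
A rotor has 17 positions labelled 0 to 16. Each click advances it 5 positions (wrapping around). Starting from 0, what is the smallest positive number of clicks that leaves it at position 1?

7

17 = 3·5 + 2
5 = 2·2 + 1
2 = 2·1 + 0
Back-substituting gives 5·7 ≡ 1 (mod 17).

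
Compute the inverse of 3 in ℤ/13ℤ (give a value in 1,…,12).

9

3·9 = 27 = 2·13 + 1, so 3⁻¹ ≡ 9 (mod 13).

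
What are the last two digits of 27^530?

By repeated squaring mod 100: 27^1≡27, 27^2≡29, 27^4≡41, 27^8≡81, 27^16≡61, 27^32≡21, 27^64≡41, 27^128≡81, 27^256≡61, 27^512≡21.
Since 530 = 2 + 16 + 512 in binary, 27^530 ≡ 29·61·21 ≡ 49 (mod 100).

49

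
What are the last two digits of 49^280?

By repeated squaring mod 100: 49^1≡49, 49^2≡1, 49^4≡1, 49^8≡1, 49^16≡1, 49^32≡1, 49^64≡1, 49^128≡1, 49^256≡1.
280 = 8 + 16 + 256, so 49^280 ≡ 1·1·1 ≡ 1 (mod 100).

01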